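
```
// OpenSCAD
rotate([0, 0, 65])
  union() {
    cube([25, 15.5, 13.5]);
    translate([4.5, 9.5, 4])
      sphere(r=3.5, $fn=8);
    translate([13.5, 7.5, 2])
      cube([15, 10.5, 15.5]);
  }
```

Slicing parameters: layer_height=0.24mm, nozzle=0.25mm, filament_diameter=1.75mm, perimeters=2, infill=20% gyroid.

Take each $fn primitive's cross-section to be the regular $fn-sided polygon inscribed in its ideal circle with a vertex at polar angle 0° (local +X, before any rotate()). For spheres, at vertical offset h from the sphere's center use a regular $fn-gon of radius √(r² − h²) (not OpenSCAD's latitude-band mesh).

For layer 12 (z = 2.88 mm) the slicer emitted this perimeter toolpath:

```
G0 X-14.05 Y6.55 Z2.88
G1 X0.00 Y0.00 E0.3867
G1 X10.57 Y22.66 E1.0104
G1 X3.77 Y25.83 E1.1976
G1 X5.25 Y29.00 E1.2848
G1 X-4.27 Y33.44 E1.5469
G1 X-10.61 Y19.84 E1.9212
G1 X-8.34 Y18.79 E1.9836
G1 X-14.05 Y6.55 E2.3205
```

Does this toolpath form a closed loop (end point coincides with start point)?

Start point (G0): (-14.05, 6.55). End point (last G1): the path returns to the start — closed.

yes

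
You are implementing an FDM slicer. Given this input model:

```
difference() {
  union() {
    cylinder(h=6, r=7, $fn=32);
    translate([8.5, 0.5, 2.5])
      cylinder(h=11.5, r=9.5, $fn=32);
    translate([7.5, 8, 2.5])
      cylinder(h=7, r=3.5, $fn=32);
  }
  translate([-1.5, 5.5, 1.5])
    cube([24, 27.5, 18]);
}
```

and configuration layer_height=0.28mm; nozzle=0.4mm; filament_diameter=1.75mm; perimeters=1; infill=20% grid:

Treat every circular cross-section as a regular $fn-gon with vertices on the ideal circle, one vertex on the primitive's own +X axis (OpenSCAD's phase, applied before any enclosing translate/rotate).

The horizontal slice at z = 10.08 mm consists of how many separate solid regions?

At z = 10.08 mm: the cylinder is not intersected at this z (z outside [0, 6]); the cylinder at (8.5, 0.5): section is a regular 32-gon, circumradius r=9.5; the cylinder at (7.5, 8) does not reach this height (z outside [2.5, 9.5]); Merging all regions: only the r=9.5 cylinder at (8.5, 0.5) is present, so the union is just that shape — 1 connected region; the cube at (-1.5, 5.5) (footprint 24×27.5) is included at this height; Subtracting the remaining from the first: starting from that combined region, the 24×27.5 cube at (-1.5, 5.5) partially overlaps it — only the 50.78 mm² overlap (of its 660.00 mm²) is removed, clipping the outline — 1 connected region. The result has 1 disconnected region.

1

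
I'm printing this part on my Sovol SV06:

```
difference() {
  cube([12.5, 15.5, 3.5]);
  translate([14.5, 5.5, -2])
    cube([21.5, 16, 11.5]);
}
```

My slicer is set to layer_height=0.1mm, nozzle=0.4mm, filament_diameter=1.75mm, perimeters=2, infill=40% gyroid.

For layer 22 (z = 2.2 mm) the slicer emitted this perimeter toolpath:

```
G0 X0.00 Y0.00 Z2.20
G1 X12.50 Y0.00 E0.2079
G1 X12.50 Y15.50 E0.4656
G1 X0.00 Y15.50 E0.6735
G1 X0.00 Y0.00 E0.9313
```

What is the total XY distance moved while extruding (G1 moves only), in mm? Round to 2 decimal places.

Sum the Euclidean lengths of each G1 segment: total = 56.00 mm.

56.00 mm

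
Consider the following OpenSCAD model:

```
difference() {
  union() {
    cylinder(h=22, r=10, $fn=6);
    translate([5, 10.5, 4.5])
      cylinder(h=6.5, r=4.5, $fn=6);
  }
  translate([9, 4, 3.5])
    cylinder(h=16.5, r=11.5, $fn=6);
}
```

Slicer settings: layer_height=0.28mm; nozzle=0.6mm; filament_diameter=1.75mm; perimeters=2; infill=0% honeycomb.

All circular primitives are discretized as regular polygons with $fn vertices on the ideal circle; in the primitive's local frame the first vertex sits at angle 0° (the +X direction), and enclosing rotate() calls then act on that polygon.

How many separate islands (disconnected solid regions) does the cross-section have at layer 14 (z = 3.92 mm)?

At z = 3.92 mm: the r=10 cylinder gives a regular 6-gon of circumradius 10 (constant along its height); the cylinder at (5, 10.5) does not reach this height (z outside [4.5, 11]); Taking the union: only the r=10 cylinder is present, so the union is just that shape — 1 connected region; the cylinder at (9, 4): section is a regular 6-gon, circumradius r=11.5; After the difference (first − rest): starting from the result so far, the r=11.5 cylinder at (9, 4) partially overlaps it — only the 115.94 mm² overlap (of its 343.60 mm²) is removed, clipping the outline — 1 connected region. Overall, the cross-section is a single solid region. Island count = 1.

1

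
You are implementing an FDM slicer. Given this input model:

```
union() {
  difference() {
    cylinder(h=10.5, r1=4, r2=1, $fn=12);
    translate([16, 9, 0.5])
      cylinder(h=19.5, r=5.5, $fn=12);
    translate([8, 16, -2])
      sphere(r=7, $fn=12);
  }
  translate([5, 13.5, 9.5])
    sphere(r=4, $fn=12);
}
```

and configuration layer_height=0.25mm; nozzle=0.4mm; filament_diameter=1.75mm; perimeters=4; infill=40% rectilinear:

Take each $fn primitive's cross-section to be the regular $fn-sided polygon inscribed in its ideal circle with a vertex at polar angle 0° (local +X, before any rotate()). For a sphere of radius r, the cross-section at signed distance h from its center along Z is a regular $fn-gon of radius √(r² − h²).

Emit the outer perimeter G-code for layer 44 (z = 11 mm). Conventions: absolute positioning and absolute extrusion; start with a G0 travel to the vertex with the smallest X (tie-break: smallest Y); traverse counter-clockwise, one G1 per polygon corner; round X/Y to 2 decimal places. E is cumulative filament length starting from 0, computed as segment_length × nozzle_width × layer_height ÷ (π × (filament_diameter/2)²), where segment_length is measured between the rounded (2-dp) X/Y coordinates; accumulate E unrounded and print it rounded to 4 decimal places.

At z = 11 mm: the cone does not reach this height (z outside [0, 10.5]); the r=5.5 cylinder at (16, 9) contributes a regular 12-gon of circumradius 5.5; the sphere at (8, 16) does not reach this height (|z−center|=13.000 > r=7); Subtracting the remaining from the first: the first operand is absent here, so nothing remains; the r=4 sphere at (5, 13.5) slices to a regular 12-gon of circumradius 3.708 (√(r²−h²) with h=1.5 from center); Combining (union): only the r=4 sphere at (5, 13.5) is present, so the union is just that shape — 1 connected region. The outline is a single polygon with 12 vertices. Extrusion per mm of travel: 0.4 × 0.25 / (π × 0.875²) = 0.041575. Accumulating E over each segment gives final E = 0.9572.

G0 X1.29 Y13.50 Z11.00
G1 X1.79 Y11.65 E0.0797
G1 X3.15 Y10.29 E0.1596
G1 X5.00 Y9.79 E0.2393
G1 X6.85 Y10.29 E0.3190
G1 X8.21 Y11.65 E0.3989
G1 X8.71 Y13.50 E0.4786
G1 X8.21 Y15.35 E0.5583
G1 X6.85 Y16.71 E0.6383
G1 X5.00 Y17.21 E0.7179
G1 X3.15 Y16.71 E0.7976
G1 X1.79 Y15.35 E0.8776
G1 X1.29 Y13.50 E0.9572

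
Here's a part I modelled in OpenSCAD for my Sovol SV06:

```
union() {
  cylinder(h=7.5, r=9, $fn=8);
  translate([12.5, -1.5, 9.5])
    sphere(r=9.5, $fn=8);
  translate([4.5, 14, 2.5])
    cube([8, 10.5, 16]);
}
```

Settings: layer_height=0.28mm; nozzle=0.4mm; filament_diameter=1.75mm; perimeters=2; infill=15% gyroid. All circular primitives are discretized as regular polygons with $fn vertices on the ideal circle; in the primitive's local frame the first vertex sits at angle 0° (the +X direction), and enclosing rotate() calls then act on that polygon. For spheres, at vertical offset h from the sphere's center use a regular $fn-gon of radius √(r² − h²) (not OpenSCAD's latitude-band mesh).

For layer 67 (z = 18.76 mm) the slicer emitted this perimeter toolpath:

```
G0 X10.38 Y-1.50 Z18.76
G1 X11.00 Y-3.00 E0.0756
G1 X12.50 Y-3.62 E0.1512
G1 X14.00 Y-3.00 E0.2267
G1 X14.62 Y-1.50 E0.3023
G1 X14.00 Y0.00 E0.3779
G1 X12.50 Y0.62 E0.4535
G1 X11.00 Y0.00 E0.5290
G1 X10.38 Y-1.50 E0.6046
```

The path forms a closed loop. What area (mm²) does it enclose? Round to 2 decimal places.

Apply the shoelace formula to the sequence of (X, Y) vertices; enclosed area = 12.72 mm².

12.72 mm²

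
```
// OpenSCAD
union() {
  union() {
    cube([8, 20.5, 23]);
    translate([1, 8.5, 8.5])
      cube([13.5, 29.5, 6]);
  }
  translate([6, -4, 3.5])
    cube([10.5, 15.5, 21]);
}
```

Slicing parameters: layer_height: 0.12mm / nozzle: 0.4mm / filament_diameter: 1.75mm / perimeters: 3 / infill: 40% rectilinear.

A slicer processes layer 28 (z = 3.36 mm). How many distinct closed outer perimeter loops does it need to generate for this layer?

1

At z = 3.36 mm: the cube (footprint 8×20.5) is included at this height; the cube at (1, 8.5) does not reach this height (z outside [8.5, 14.5]); Combining (union): only the 8×20.5 cube is present, so the union is just that shape — 1 connected region; the cube at (6, -4) does not reach this height (z outside [3.5, 24.5]); Combining (union): only that combined region is present, so the union is just that shape — 1 connected region. The result has 1 disconnected region.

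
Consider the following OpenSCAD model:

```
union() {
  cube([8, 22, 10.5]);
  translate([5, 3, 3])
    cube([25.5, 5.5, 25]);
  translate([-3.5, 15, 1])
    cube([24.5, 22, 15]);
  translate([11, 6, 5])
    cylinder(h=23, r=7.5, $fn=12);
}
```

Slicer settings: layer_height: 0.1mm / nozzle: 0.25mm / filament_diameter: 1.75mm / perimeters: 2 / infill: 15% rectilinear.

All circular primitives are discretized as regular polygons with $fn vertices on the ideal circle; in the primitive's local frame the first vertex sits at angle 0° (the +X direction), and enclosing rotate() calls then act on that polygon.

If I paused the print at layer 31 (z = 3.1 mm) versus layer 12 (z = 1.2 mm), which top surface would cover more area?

layer 31 (z = 3.1 mm)

Layer 31 (z = 3.1): the 8×22 cube contributes its full rectangle (area 176.00 mm²); the cube at (5, 3) (footprint 25.5×5.5) is included at this height (area 140.25 mm²); the cube at (-3.5, 15) (footprint 24.5×22) is included at this height (area 539.00 mm²); the cylinder at (11, 6) is absent (z outside [5, 28]); Merging all regions: the regions partially overlap — summed areas 855.25 mm² minus the doubly-counted overlap 72.50 mm² gives 782.75 mm² — area = 782.75 mm². So its area = 782.75 mm². Layer 12 (z = 1.2): the cube is present — its section is the full 8×22 rectangle (area 176.00 mm²); the cube at (5, 3) is absent (z outside [3, 28]); the cube at (-3.5, 15) (footprint 24.5×22) is included at this height (area 539.00 mm²); the cylinder at (11, 6) is absent (z outside [5, 28]); Combining (union): the regions partially overlap — summed areas 715.00 mm² minus the doubly-counted overlap 56.00 mm² gives 659.00 mm² — area = 659.00 mm². So its area = 659.00 mm². Layer 31 is larger (782.75 vs 659.00 mm²).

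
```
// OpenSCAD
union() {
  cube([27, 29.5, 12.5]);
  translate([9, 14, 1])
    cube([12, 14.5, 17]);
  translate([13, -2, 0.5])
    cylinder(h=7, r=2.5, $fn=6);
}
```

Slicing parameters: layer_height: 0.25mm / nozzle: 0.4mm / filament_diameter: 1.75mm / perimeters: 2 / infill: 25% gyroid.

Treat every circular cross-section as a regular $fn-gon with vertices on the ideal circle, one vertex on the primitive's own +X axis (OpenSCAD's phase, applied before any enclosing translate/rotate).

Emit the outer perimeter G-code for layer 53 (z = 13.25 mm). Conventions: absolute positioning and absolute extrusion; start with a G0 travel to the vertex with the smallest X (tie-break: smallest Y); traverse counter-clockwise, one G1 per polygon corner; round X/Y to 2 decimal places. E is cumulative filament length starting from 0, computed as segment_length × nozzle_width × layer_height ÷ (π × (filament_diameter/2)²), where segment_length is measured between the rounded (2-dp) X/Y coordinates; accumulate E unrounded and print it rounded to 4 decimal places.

G0 X9.00 Y14.00 Z13.25
G1 X21.00 Y14.00 E0.4989
G1 X21.00 Y28.50 E1.1017
G1 X9.00 Y28.50 E1.6006
G1 X9.00 Y14.00 E2.2035

At z = 13.25 mm: the cube does not reach this height (z outside [0, 12.5]); the 12×14.5 cube at (9, 14) contributes its full rectangle; the cylinder at (13, -2) is not intersected at this z (z outside [0.5, 7.5]); Taking the union: only the 12×14.5 cube at (9, 14) is present, so the union is just that shape — 1 connected region. The outline is a single polygon with 4 vertices. Extrusion per mm of travel: 0.4 × 0.25 / (π × 0.875²) = 0.041575. Accumulating E over each segment gives final E = 2.2035.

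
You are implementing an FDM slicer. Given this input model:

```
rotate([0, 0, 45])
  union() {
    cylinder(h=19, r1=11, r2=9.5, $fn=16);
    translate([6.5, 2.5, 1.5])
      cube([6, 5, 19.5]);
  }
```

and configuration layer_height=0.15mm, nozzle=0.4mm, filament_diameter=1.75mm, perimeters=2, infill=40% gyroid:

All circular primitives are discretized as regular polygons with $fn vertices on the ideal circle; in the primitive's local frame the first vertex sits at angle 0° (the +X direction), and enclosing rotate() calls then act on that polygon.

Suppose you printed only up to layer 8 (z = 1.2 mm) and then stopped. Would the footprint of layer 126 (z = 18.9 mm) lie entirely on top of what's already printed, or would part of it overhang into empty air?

part overhangs

Compare the two slices. At z = 1.2: the cone contributes a regular 16-gon of circumradius 10.905 (interpolated between r1=11 and r2=9.5 at t=0.063) (area = (16/2)·10.905²·sin(360°/16) = 364.08 mm²); the cube at (6.5, 2.5) does not reach this height (z outside [1.5, 21]); Combining (union): only the cone is present, so the union is just that shape — area = 364.08 mm²; (whole slice rotated 45° about Z — lengths, areas and connectivity unchanged). At z = 18.9: the cone (r1=11→r2=9.5) has section circumradius 9.508 here — a regular 16-gon (area = (16/2)·9.508²·sin(360°/16) = 276.76 mm²); the cube at (6.5, 2.5) is present — its section is the full 6×5 rectangle (area 30.00 mm²); Taking the union: the regions partially overlap — summed areas 306.76 mm² minus the doubly-counted overlap 6.61 mm² gives 300.14 mm² — area = 300.14 mm²; (rotated 45° about Z; rotation is an isometry so areas/perimeters/island counts are preserved). Checking containment: at z = 18.9 the cross-section extends beyond the z = 1.2 cross-section by about 15.54 mm².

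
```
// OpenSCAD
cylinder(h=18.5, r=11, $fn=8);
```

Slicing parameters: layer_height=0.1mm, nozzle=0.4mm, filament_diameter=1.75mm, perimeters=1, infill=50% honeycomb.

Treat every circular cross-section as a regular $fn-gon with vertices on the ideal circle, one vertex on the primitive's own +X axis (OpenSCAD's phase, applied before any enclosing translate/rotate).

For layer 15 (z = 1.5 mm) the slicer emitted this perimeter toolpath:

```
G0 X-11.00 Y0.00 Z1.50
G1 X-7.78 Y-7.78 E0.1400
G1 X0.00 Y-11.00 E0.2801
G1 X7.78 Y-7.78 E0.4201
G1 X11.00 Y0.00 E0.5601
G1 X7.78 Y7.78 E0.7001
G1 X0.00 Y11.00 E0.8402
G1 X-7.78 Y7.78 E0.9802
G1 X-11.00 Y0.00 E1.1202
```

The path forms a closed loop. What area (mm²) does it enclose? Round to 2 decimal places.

Apply the shoelace formula to the sequence of (X, Y) vertices; enclosed area = 342.32 mm².

342.32 mm²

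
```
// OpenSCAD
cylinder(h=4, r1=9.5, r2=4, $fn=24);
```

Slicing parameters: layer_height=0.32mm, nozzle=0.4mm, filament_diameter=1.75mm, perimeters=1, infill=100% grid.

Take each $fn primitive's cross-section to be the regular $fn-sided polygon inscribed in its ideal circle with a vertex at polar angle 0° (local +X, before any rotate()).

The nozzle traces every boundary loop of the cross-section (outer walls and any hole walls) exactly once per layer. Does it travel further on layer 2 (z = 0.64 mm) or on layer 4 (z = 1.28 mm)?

layer 2 (z = 0.64 mm)

Layer 2 (z = 0.64): the cone: at t=0.160 of its height the radius interpolates to r₁+(r₂−r₁)t = 8.620, giving a regular 24-gon of that circumradius (perimeter = 2·24·8.620·sin(180°/24) = 54.01 mm). So its perimeter = 54.01 mm. Layer 4 (z = 1.28): the cone contributes a regular 24-gon of circumradius 7.740 (interpolated between r1=9.5 and r2=4 at t=0.320) (perimeter = 2·24·7.740·sin(180°/24) = 48.49 mm). So its perimeter = 48.49 mm. Layer 2 is larger (54.01 vs 48.49 mm).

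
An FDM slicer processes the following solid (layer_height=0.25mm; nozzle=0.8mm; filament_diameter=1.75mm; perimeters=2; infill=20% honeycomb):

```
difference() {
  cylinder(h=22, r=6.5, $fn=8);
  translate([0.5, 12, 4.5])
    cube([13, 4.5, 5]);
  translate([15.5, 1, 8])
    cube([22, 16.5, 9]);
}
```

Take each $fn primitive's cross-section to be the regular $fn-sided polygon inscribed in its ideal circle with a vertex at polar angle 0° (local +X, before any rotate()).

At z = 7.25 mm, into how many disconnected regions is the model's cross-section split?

1

At z = 7.25 mm: the r=6.5 cylinder contributes a regular 8-gon of circumradius 6.5; the 13×4.5 cube at (0.5, 12) contributes its full rectangle; the cube at (15.5, 1) does not reach this height (z outside [8, 17]); Taking the first minus the rest: starting from the r=6.5 cylinder, the 13×4.5 cube at (0.5, 12) misses the remaining region (no effect) — 1 connected region. The result has 1 disconnected region.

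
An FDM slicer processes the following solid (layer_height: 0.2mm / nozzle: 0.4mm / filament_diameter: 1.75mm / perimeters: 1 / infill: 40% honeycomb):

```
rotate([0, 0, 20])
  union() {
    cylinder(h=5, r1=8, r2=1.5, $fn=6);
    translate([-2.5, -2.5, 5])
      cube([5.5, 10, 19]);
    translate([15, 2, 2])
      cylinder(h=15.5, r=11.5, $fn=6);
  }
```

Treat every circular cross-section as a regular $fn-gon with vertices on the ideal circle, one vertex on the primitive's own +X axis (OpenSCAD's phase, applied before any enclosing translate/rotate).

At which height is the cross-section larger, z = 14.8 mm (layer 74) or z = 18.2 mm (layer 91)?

layer 74 (z = 14.8 mm)

Layer 74 (z = 14.8): the cone is absent (z outside [0, 5]); the cube at (-2.5, -2.5) is present — its section is the full 5.5×10 rectangle (area 55.00 mm²); the r=11.5 cylinder at (15, 2) gives a regular 6-gon of circumradius 11.5 (constant along its height) (area = (6/2)·11.500²·sin(360°/6) = 343.60 mm²); Combining (union): the 2 present regions are separate (no shared area or edge), so areas and boundary lengths simply add and each stays a separate island — area = 398.60 mm²; (rotated 20° about Z; rotation is an isometry so areas/perimeters/island counts are preserved). So its area = 398.60 mm². Layer 91 (z = 18.2): the cone is absent (z outside [0, 5]); the cube at (-2.5, -2.5) (footprint 5.5×10) is included at this height (area 55.00 mm²); the cylinder at (15, 2) does not reach this height (z outside [2, 17.5]); Combining (union): only the 5.5×10 cube at (-2.5, -2.5) is present, so the union is just that shape — area = 55.00 mm²; (whole slice rotated 20° about Z — lengths, areas and connectivity unchanged). So its area = 55.00 mm². Layer 74 is larger (398.60 vs 55.00 mm²).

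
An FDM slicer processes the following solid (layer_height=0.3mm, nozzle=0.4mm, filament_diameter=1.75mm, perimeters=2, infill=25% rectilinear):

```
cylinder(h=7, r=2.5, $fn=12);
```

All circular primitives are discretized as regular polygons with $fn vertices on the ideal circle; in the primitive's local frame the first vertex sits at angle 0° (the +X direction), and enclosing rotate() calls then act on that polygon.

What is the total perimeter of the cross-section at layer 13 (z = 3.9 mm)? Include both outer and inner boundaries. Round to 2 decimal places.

At z = 3.9 mm: the cylinder: section is a regular 12-gon, circumradius r=2.5 (perimeter = 2·12·2.500·sin(180°/12) = 15.53 mm). Overall, the cross-section is a single solid region. Total boundary length (outer) = 15.53 mm.

15.53 mm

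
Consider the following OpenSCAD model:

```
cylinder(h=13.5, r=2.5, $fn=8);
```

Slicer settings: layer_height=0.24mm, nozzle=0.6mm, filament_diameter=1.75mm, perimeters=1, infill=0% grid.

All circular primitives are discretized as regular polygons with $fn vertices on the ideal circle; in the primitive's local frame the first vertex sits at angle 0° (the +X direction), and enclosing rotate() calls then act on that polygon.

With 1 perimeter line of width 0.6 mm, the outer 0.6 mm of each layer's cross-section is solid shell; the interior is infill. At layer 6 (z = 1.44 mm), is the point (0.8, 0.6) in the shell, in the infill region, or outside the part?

infill

At z = 1.44 mm: the r=2.5 cylinder contributes a regular 8-gon of circumradius 2.5. Overall, the cross-section is a single solid region. The nearest boundary edge runs (2.50, 0.00)→(1.77, 1.77); distance from the point to it = 1.34 mm. The point is inside the cross-section and 1.34 mm from the nearest boundary — more than the 0.6 mm shell width (1 × 0.6), so it's in the infill interior.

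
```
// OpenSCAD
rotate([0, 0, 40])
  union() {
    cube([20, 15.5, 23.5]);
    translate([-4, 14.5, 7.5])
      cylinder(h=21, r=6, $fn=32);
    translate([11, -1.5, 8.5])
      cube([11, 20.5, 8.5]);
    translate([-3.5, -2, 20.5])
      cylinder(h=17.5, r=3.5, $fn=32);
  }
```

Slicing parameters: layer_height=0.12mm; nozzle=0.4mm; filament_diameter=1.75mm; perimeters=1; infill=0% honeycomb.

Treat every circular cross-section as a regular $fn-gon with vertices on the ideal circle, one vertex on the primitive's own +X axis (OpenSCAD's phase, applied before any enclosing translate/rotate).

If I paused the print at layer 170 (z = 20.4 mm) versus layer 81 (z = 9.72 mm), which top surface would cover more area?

layer 81 (z = 9.72 mm)

Layer 170 (z = 20.4): the cube (footprint 20×15.5) is included at this height (area 310.00 mm²); the r=6 cylinder at (-4, 14.5) gives a regular 32-gon of circumradius 6 (constant along its height) (area = (32/2)·6.000²·sin(360°/32) = 112.37 mm²); the cube at (11, -1.5) does not reach this height (z outside [8.5, 17]); the cylinder at (-3.5, -2) is absent (z outside [20.5, 38]); Combining (union): the regions partially overlap — summed areas 422.37 mm² minus the doubly-counted overlap 8.05 mm² gives 414.32 mm² — area = 414.32 mm²; (rotated 40° about Z; rotation is an isometry so areas/perimeters/island counts are preserved). So its area = 414.32 mm². Layer 81 (z = 9.72): the cube (footprint 20×15.5) is included at this height (area 310.00 mm²); the cylinder at (-4, 14.5): section is a regular 32-gon, circumradius r=6 (area = (32/2)·6.000²·sin(360°/32) = 112.37 mm²); the cube at (11, -1.5) (footprint 11×20.5) is included at this height (area 225.50 mm²); the cylinder at (-3.5, -2) does not reach this height (z outside [20.5, 38]); Taking the union: the regions partially overlap — summed areas 647.87 mm² minus the doubly-counted overlap 147.55 mm² gives 500.32 mm² — area = 500.32 mm²; (whole slice rotated 40° about Z — lengths, areas and connectivity unchanged). So its area = 500.32 mm². Layer 81 is larger (500.32 vs 414.32 mm²).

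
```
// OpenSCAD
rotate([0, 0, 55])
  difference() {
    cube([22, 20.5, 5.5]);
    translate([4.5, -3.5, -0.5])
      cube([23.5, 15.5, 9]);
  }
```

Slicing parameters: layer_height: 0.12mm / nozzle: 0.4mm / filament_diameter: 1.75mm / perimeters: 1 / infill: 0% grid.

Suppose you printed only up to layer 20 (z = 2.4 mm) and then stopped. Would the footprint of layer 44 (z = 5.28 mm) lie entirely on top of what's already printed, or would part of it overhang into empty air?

entirely on top

Compare the two slices. At z = 2.4: the 22×20.5 cube contributes its full rectangle (area 451.00 mm²); the cube at (4.5, -3.5) (footprint 23.5×15.5) is included at this height (area 364.25 mm²); Subtracting the remaining from the first: starting from the 22×20.5 cube (451.00 mm²), the 23.5×15.5 cube at (4.5, -3.5) partially overlaps it — only the 210.00 mm² overlap (of its 364.25 mm²) is removed, clipping the outline — area = 241.00 mm²; (whole slice rotated 55° about Z — lengths, areas and connectivity unchanged). At z = 5.28: the cube is present — its section is the full 22×20.5 rectangle (area 451.00 mm²); the cube at (4.5, -3.5) is present — its section is the full 23.5×15.5 rectangle (area 364.25 mm²); Taking the first minus the rest: starting from the 22×20.5 cube (451.00 mm²), the 23.5×15.5 cube at (4.5, -3.5) partially overlaps it — only the 210.00 mm² overlap (of its 364.25 mm²) is removed, clipping the outline — area = 241.00 mm²; (rotated 55° about Z; rotation is an isometry so areas/perimeters/island counts are preserved). Checking containment: the cross-section at z = 5.28 is a subset of the cross-section at z = 2.4.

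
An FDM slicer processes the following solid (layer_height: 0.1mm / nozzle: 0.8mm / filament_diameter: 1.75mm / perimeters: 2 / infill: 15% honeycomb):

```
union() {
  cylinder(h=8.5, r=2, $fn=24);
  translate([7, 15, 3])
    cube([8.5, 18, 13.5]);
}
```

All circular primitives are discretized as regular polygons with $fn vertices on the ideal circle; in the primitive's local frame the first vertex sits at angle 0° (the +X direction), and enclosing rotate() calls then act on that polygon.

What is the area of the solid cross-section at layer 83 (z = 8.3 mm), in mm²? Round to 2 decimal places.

165.42 mm²

At z = 8.3 mm: the r=2 cylinder contributes a regular 24-gon of circumradius 2 (area = (24/2)·2.000²·sin(360°/24) = 12.42 mm²); the 8.5×18 cube at (7, 15) contributes its full rectangle (area 153.00 mm²); Merging all regions: the 2 present regions are separate (no shared area or edge), so areas and boundary lengths simply add and each stays a separate island — area = 165.42 mm². Overall, the cross-section has 2 separate islands. Net area = 165.42 mm².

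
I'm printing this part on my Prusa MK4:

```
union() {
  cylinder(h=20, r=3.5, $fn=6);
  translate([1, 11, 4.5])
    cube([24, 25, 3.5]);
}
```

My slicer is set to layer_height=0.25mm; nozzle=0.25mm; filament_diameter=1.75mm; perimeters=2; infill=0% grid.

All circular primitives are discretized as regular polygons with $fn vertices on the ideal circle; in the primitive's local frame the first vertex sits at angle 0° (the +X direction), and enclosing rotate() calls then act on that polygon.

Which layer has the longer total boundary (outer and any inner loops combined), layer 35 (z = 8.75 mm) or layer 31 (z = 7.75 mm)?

Layer 35 (z = 8.75): the r=3.5 cylinder gives a regular 6-gon of circumradius 3.5 (constant along its height) (perimeter = 2·6·3.500·sin(180°/6) = 21.00 mm); the cube at (1, 11) is not intersected at this z (z outside [4.5, 8]); Combining (union): only the r=3.5 cylinder is present, so the union is just that shape — boundary = 21.00 mm. So its perimeter = 21.00 mm. Layer 31 (z = 7.75): the cylinder: section is a regular 6-gon, circumradius r=3.5 (perimeter = 2·6·3.500·sin(180°/6) = 21.00 mm); the cube at (1, 11) (footprint 24×25) is included at this height (perimeter 98.00 mm); Combining (union): the 2 present regions are separate (no shared area or edge), so areas and boundary lengths simply add and each stays a separate island — boundary = 119.00 mm. So its perimeter = 119.00 mm. Layer 31 is larger (119.00 vs 21.00 mm).

layer 31 (z = 7.75 mm)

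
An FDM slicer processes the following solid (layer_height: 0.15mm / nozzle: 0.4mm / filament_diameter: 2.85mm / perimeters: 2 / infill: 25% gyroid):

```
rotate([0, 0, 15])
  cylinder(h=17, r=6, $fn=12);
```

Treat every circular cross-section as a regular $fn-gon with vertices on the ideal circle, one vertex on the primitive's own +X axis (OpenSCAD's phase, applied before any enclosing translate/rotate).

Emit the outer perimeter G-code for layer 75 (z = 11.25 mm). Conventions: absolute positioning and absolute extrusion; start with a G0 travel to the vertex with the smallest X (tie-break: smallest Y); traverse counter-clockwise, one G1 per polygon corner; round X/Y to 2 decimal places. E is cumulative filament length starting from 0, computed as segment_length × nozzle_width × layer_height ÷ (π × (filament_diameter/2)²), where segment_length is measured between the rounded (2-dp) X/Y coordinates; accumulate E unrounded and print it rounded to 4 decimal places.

G0 X-5.80 Y-1.55 Z11.25
G1 X-4.24 Y-4.24 E0.0292
G1 X-1.55 Y-5.80 E0.0585
G1 X1.55 Y-5.80 E0.0876
G1 X4.24 Y-4.24 E0.1169
G1 X5.80 Y-1.55 E0.1461
G1 X5.80 Y1.55 E0.1753
G1 X4.24 Y4.24 E0.2045
G1 X1.55 Y5.80 E0.2338
G1 X-1.55 Y5.80 E0.2629
G1 X-4.24 Y4.24 E0.2922
G1 X-5.80 Y1.55 E0.3214
G1 X-5.80 Y-1.55 E0.3506

At z = 11.25 mm: the cylinder: section is a regular 12-gon, circumradius r=6; (rotated 15° about Z; rotation is an isometry so areas/perimeters/island counts are preserved). The outline is a single polygon with 12 vertices. Extrusion per mm of travel: 0.4 × 0.15 / (π × 1.425²) = 0.009405. Accumulating E over each segment gives final E = 0.3506.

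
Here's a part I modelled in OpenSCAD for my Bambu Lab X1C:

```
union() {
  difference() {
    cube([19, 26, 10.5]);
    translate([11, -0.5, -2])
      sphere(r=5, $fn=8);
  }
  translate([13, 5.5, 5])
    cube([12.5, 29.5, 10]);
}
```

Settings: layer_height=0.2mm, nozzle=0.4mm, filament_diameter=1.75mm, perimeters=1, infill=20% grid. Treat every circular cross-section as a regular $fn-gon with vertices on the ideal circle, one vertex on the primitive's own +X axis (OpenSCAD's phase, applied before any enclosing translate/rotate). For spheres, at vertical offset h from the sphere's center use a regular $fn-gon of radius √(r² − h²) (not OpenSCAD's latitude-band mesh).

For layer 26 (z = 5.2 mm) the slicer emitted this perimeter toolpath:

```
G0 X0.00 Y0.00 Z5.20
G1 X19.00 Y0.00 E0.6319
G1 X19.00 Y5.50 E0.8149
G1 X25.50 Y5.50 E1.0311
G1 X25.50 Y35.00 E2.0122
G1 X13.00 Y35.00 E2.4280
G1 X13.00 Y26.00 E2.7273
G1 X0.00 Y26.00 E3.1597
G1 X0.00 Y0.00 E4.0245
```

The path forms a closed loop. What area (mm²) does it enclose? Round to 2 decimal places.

Apply the shoelace formula to the sequence of (X, Y) vertices; enclosed area = 739.75 mm².

739.75 mm²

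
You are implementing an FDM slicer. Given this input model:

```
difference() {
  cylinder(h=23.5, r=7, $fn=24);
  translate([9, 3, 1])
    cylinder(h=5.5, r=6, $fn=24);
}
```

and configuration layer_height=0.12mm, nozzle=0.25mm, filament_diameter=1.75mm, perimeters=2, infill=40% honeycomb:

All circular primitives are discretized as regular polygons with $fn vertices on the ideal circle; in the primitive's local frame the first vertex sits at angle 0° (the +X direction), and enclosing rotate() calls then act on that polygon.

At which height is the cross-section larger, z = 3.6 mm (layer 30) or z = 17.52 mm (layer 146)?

layer 146 (z = 17.52 mm)

Layer 30 (z = 3.6): the r=7 cylinder contributes a regular 24-gon of circumradius 7 (area = (24/2)·7.000²·sin(360°/24) = 152.19 mm²); the r=6 cylinder at (9, 3) contributes a regular 24-gon of circumradius 6 (area = (24/2)·6.000²·sin(360°/24) = 111.81 mm²); After the difference (first − rest): starting from the r=7 cylinder (152.19 mm²), the r=6 cylinder at (9, 3) partially overlaps it — only the 20.64 mm² overlap (of its 111.81 mm²) is removed, clipping the outline — area = 131.54 mm². So its area = 131.54 mm². Layer 146 (z = 17.52): the r=7 cylinder gives a regular 24-gon of circumradius 7 (constant along its height) (area = (24/2)·7.000²·sin(360°/24) = 152.19 mm²); the cylinder at (9, 3) is not intersected at this z (z outside [1, 6.5]); Taking the first minus the rest: none of the subtracted shapes is present at this height, so the r=7 cylinder is unchanged — area = 152.19 mm². So its area = 152.19 mm². Layer 146 is larger (152.19 vs 131.54 mm²).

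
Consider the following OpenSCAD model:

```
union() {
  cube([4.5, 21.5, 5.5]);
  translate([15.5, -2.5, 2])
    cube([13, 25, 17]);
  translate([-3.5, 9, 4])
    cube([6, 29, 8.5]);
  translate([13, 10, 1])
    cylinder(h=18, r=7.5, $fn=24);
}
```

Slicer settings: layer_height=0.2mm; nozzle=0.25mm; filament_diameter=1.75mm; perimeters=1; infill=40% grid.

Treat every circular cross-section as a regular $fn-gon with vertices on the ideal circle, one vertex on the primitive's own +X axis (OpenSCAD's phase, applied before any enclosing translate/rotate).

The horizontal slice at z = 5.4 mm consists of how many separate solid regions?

At z = 5.4 mm: the cube is present — its section is the full 4.5×21.5 rectangle; the cube at (15.5, -2.5) is present — its section is the full 13×25 rectangle; the 6×29 cube at (-3.5, 9) contributes its full rectangle; the r=7.5 cylinder at (13, 10) contributes a regular 24-gon of circumradius 7.5; Merging all regions: the regions partially overlap (shared area 82.01 mm²), so overlapping operands fuse into one piece — 2 connected regions. The result has 2 disconnected regions.

2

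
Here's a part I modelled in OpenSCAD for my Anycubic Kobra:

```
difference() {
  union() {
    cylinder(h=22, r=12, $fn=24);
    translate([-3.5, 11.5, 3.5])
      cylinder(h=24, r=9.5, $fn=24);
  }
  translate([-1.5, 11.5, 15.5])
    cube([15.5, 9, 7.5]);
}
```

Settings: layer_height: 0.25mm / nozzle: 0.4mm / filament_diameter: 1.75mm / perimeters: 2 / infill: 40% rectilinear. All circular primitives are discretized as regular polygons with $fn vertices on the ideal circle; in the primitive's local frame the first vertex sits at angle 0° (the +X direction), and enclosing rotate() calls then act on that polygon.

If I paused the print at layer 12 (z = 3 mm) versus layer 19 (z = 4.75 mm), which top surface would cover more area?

layer 19 (z = 4.75 mm)

Layer 12 (z = 3): the r=12 cylinder contributes a regular 24-gon of circumradius 12 (area = (24/2)·12.000²·sin(360°/24) = 447.24 mm²); the cylinder at (-3.5, 11.5) does not reach this height (z outside [3.5, 27.5]); Merging all regions: only the r=12 cylinder is present, so the union is just that shape — area = 447.24 mm²; the cube at (-1.5, 11.5) does not reach this height (z outside [15.5, 23]); After the difference (first − rest): none of the subtracted shapes is present at this height, so that combined region is unchanged — area = 447.24 mm². So its area = 447.24 mm². Layer 19 (z = 4.75): the r=12 cylinder gives a regular 24-gon of circumradius 12 (constant along its height) (area = (24/2)·12.000²·sin(360°/24) = 447.24 mm²); the cylinder at (-3.5, 11.5): section is a regular 24-gon, circumradius r=9.5 (area = (24/2)·9.500²·sin(360°/24) = 280.30 mm²); Combining (union): the regions partially overlap — summed areas 727.54 mm² minus the doubly-counted overlap 114.69 mm² gives 612.85 mm² — area = 612.85 mm²; the cube at (-1.5, 11.5) does not reach this height (z outside [15.5, 23]); After the difference (first − rest): none of the subtracted shapes is present at this height, so the result so far is unchanged — area = 612.85 mm². So its area = 612.85 mm². Layer 19 is larger (612.85 vs 447.24 mm²).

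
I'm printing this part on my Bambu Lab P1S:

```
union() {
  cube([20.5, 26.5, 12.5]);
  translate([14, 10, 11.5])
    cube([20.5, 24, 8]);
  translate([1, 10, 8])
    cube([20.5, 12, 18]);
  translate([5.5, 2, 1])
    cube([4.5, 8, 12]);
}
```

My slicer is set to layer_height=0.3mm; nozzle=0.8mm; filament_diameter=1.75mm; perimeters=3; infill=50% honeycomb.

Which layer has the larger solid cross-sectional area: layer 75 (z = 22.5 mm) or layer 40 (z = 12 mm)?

layer 40 (z = 12 mm)

Layer 75 (z = 22.5): the cube is not intersected at this z (z outside [0, 12.5]); the cube at (14, 10) is absent (z outside [11.5, 19.5]); the cube at (1, 10) (footprint 20.5×12) is included at this height (area 246.00 mm²); the cube at (5.5, 2) is absent (z outside [1, 13]); Combining (union): only the 20.5×12 cube at (1, 10) is present, so the union is just that shape — area = 246.00 mm². So its area = 246.00 mm². Layer 40 (z = 12): the cube is present — its section is the full 20.5×26.5 rectangle (area 543.25 mm²); the 20.5×24 cube at (14, 10) contributes its full rectangle (area 492.00 mm²); the cube at (1, 10) is present — its section is the full 20.5×12 rectangle (area 246.00 mm²); the cube at (5.5, 2) is present — its section is the full 4.5×8 rectangle (area 36.00 mm²); Merging all regions: the regions partially overlap — summed areas 1317.25 mm² minus the doubly-counted overlap 389.25 mm² gives 928.00 mm² — area = 928.00 mm². So its area = 928.00 mm². Layer 40 is larger (928.00 vs 246.00 mm²).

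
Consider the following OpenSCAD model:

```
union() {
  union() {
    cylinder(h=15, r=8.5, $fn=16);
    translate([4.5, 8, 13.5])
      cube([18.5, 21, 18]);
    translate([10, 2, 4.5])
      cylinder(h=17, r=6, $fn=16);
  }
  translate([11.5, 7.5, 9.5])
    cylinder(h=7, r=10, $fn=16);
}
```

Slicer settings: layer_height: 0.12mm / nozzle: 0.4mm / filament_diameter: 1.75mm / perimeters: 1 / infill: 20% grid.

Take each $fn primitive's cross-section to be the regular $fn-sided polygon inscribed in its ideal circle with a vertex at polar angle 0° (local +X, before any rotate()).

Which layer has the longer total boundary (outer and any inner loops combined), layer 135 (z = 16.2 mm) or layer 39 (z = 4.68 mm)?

layer 135 (z = 16.2 mm)

Layer 135 (z = 16.2): the cylinder is not intersected at this z (z outside [0, 15]); the cube at (4.5, 8) (footprint 18.5×21) is included at this height (perimeter 79.00 mm); the r=6 cylinder at (10, 2) gives a regular 16-gon of circumradius 6 (constant along its height) (perimeter = 2·16·6.000·sin(180°/16) = 37.46 mm); Combining (union): the 2 present regions are separate (no shared area or edge), so areas and boundary lengths simply add and each stays a separate island — boundary = 116.46 mm; the r=10 cylinder at (11.5, 7.5) contributes a regular 16-gon of circumradius 10 (perimeter = 2·16·10.000·sin(180°/16) = 62.43 mm); Taking the union: the regions partially overlap (shared area 227.06 mm²), so the edge portions inside another operand are dropped and the merged outline is re-measured after clipping — boundary = 97.07 mm. So its perimeter = 97.07 mm. Layer 39 (z = 4.68): the cylinder: section is a regular 16-gon, circumradius r=8.5 (perimeter = 2·16·8.500·sin(180°/16) = 53.06 mm); the cube at (4.5, 8) is not intersected at this z (z outside [13.5, 31.5]); the cylinder at (10, 2): section is a regular 16-gon, circumradius r=6 (perimeter = 2·16·6.000·sin(180°/16) = 37.46 mm); Combining (union): the regions partially overlap (shared area 27.87 mm²), so the edge portions inside another operand are dropped and the merged outline is re-measured after clipping — boundary = 68.29 mm; the cylinder at (11.5, 7.5) is not intersected at this z (z outside [9.5, 16.5]); Taking the union: only the result so far is present, so the union is just that shape — boundary = 68.29 mm. So its perimeter = 68.29 mm. Layer 135 is larger (97.07 vs 68.29 mm).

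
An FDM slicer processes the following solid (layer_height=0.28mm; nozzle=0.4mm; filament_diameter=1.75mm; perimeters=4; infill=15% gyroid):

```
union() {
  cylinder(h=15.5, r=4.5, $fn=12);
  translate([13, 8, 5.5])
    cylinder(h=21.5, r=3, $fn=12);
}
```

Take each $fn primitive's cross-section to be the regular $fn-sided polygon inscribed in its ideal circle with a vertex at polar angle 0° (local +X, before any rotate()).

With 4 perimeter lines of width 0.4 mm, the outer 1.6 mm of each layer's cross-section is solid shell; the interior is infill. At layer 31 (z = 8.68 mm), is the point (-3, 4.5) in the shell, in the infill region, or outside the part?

At z = 8.68 mm: the cylinder: section is a regular 12-gon, circumradius r=4.5; the r=3 cylinder at (13, 8) gives a regular 12-gon of circumradius 3 (constant along its height); Combining (union): the 2 present regions are separate (no shared area or edge), so areas and boundary lengths simply add and each stays a separate island — 2 connected regions. Overall, the cross-section has 2 separate islands. The nearest boundary edge runs (-3.90, 2.25)→(-2.25, 3.90); distance from the point to it = 0.96 mm. The point is not inside any of the regions above, so it lies outside the cross-section (0.96 mm from the nearest boundary).

outside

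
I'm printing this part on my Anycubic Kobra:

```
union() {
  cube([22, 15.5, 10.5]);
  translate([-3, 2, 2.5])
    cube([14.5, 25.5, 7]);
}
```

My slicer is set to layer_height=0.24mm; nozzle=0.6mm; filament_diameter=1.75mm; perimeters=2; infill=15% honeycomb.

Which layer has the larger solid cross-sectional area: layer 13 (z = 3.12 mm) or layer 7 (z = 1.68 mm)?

Layer 13 (z = 3.12): the cube (footprint 22×15.5) is included at this height (area 341.00 mm²); the cube at (-3, 2) (footprint 14.5×25.5) is included at this height (area 369.75 mm²); Combining (union): the regions partially overlap — summed areas 710.75 mm² minus the doubly-counted overlap 155.25 mm² gives 555.50 mm² — area = 555.50 mm². So its area = 555.50 mm². Layer 7 (z = 1.68): the 22×15.5 cube contributes its full rectangle (area 341.00 mm²); the cube at (-3, 2) does not reach this height (z outside [2.5, 9.5]); Combining (union): only the 22×15.5 cube is present, so the union is just that shape — area = 341.00 mm². So its area = 341.00 mm². Layer 13 is larger (555.50 vs 341.00 mm²).

layer 13 (z = 3.12 mm)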